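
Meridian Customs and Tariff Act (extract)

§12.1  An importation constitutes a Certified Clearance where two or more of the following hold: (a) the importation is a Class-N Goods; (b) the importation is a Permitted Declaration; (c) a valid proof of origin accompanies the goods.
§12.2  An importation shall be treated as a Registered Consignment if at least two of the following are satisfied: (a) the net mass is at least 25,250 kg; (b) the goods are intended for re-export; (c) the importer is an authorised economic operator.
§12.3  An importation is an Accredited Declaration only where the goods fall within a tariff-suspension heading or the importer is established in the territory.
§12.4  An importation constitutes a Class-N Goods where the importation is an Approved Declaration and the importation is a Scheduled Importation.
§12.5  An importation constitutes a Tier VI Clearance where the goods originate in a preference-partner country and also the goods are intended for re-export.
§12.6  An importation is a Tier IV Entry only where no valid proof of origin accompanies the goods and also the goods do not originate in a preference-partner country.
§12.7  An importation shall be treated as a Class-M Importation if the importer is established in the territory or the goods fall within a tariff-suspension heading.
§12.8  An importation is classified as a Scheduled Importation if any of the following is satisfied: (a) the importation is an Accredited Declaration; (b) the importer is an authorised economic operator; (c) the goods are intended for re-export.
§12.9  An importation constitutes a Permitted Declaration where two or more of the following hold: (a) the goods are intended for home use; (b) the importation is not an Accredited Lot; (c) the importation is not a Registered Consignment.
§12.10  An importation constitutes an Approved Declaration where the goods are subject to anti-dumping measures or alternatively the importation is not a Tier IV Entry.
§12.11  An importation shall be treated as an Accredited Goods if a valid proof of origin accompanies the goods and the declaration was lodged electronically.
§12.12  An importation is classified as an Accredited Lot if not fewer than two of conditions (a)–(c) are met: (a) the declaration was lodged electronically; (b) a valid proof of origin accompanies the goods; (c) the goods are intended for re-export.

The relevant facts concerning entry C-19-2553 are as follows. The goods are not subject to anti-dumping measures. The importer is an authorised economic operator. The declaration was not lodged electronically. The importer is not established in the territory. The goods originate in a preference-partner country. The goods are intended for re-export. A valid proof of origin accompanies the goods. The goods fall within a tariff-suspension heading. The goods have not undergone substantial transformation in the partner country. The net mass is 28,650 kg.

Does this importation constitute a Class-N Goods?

Yes

§12.6 — Tier IV Entry: [no valid proof of origin accompanies the goods? no] AND [the goods do not originate in a preference-partner country? no] → not satisfied.
§12.10 — Approved Declaration: [the goods are subject to anti-dumping measures? no] OR [not a Tier IV Entry (§12.6)? yes] → satisfied.
§12.3 — Accredited Declaration: [the goods fall within a tariff-suspension heading? yes] OR [the importer is established in the territory? no] → satisfied.
§12.8 — Scheduled Importation: [Accredited Declaration (§12.3)? yes] OR [the importer is an authorised economic operator? yes] OR [the goods are intended for re-export? yes] → satisfied.
§12.4 — Class-N Goods: [Approved Declaration (§12.10)? yes] AND [Scheduled Importation (§12.8)? yes] → satisfied.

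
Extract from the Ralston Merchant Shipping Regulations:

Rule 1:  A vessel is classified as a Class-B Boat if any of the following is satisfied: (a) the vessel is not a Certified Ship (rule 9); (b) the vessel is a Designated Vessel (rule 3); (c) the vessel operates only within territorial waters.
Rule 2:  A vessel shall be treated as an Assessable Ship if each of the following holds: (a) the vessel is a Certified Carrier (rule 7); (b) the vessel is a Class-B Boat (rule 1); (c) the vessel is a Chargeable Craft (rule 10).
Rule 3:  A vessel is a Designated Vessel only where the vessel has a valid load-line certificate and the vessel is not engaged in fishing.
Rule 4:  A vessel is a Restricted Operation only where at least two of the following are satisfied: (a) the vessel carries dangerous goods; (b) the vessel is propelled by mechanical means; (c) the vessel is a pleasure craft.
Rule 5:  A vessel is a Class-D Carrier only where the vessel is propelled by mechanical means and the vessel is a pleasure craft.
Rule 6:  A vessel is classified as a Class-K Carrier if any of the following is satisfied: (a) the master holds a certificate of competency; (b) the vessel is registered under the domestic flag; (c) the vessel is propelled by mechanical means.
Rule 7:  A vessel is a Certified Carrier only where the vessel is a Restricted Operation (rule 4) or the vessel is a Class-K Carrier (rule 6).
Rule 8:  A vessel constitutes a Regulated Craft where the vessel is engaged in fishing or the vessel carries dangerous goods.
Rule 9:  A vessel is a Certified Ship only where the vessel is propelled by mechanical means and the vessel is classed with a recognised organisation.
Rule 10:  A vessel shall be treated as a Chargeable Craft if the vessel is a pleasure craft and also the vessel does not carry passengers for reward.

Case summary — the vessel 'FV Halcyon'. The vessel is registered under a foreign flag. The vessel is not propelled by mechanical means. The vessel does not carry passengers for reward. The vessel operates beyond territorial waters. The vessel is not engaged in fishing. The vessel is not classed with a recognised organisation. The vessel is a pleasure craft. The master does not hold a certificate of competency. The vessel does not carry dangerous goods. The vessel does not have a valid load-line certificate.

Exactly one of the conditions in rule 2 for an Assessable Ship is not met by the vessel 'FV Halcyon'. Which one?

Under rule 4: the vessel carries dangerous goods? no; the vessel is propelled by mechanical means? no; the vessel is a pleasure craft? yes — 1 of 3 hold (need ≥2) → not satisfied.
Under rule 6: the master holds a certificate of competency? no; or the vessel is registered under the domestic flag? no; or the vessel is propelled by mechanical means? no. So the vessel is not a Class-K Carrier.
Under rule 7: Restricted Operation (rule 4)? no; or Class-K Carrier (rule 6)? no. So the vessel is not a Certified Carrier.
Under rule 9: the vessel is propelled by mechanical means? no; and the vessel is classed with a recognised organisation? no. So the vessel is not a Certified Ship.
Under rule 3: the vessel has a valid load-line certificate? no; and the vessel is not engaged in fishing? yes. So the vessel is not a Designated Vessel.
Under rule 1: not a Certified Ship (rule 9)? yes; or Designated Vessel (rule 3)? no; or the vessel operates only within territorial waters? no. So the vessel is a Class-B Boat.
Under rule 10: the vessel is a pleasure craft? yes; and the vessel does not carry passengers for reward? yes. So the vessel is a Chargeable Craft.
Under rule 2: Certified Carrier (rule 7)? no; and Class-B Boat (rule 1)? yes; and Chargeable Craft (rule 10)? yes. So the vessel is not an Assessable Ship.

Certified Carrier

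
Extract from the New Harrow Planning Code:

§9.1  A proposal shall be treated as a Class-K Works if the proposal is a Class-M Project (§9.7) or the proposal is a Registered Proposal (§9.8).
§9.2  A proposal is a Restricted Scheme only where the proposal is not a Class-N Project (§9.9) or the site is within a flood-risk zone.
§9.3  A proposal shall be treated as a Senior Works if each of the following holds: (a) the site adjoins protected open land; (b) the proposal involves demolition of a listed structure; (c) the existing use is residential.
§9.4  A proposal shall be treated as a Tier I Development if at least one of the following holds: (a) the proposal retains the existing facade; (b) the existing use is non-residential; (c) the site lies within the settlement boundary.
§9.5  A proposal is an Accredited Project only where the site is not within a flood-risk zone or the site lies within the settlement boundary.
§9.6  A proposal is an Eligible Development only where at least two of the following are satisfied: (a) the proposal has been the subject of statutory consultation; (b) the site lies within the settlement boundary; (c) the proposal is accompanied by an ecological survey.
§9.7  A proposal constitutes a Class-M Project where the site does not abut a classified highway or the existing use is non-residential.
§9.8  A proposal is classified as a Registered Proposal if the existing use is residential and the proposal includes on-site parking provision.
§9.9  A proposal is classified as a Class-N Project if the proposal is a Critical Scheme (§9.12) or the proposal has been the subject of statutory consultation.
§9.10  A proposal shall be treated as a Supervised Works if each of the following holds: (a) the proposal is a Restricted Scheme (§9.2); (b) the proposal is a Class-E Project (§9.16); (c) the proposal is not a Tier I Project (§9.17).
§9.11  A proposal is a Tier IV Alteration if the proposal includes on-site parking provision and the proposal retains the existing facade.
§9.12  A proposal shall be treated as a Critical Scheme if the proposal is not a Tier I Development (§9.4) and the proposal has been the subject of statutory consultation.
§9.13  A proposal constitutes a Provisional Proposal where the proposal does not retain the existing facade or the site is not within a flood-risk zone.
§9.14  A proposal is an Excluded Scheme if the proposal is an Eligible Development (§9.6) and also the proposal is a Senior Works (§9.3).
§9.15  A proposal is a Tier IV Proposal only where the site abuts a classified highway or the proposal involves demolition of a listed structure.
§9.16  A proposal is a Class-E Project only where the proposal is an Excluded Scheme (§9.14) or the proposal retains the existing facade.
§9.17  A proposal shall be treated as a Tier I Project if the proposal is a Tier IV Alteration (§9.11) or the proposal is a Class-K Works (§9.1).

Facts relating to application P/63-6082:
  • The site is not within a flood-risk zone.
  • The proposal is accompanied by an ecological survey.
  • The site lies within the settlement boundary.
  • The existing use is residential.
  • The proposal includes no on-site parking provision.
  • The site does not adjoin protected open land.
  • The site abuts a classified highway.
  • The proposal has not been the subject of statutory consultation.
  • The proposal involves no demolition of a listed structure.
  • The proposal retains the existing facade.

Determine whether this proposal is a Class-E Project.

Yes

§9.6 — Eligible Development: the proposal has been the subject of statutory consultation? no; the site lies within the settlement boundary? yes; the proposal is accompanied by an ecological survey? yes — 2 of 3 hold (need ≥2) → satisfied.
§9.3 — Senior Works: [the site adjoins protected open land? no] AND [the proposal involves demolition of a listed structure? no] AND [the existing use is residential? yes] → not satisfied.
§9.14 — Excluded Scheme: [Eligible Development (§9.6)? yes] AND [Senior Works (§9.3)? no] → not satisfied.
§9.16 — Class-E Project: [Excluded Scheme (§9.14)? no] OR [the proposal retains the existing facade? yes] → satisfied.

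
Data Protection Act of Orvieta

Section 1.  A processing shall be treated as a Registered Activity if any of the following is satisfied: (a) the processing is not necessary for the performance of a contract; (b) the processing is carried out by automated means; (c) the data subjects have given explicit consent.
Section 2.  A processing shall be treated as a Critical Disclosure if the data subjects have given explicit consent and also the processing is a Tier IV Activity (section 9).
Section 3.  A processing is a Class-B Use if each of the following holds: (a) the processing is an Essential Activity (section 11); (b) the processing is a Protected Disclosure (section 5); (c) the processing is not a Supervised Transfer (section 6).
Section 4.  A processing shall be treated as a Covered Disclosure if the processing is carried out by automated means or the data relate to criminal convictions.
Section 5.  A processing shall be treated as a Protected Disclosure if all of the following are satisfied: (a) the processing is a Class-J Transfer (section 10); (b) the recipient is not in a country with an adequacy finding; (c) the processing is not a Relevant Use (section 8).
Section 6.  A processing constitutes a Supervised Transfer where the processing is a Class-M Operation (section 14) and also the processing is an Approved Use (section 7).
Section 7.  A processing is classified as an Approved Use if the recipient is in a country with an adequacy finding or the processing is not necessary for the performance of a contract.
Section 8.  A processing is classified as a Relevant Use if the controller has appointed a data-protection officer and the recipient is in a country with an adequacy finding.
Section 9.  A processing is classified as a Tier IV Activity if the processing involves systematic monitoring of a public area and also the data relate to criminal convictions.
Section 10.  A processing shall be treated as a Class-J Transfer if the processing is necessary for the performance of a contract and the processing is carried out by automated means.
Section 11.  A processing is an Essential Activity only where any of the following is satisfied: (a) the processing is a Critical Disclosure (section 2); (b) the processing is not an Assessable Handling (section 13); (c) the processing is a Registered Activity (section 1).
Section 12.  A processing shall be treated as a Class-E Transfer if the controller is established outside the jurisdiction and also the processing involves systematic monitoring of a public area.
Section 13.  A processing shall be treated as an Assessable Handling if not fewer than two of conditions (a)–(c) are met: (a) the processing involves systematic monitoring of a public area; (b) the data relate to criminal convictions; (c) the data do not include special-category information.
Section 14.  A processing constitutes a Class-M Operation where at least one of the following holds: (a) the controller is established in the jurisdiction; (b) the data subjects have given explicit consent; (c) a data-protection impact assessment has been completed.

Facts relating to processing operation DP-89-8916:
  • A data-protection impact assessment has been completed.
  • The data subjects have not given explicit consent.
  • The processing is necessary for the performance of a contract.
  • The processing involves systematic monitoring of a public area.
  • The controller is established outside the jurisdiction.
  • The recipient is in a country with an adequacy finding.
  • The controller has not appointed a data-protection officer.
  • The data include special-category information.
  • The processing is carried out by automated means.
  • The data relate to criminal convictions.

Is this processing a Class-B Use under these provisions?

No

Under section 9: the processing involves systematic monitoring of a public area? yes; and the data relate to criminal convictions? yes. So the processing is a Tier IV Activity.
Under section 2: the data subjects have given explicit consent? no; and Tier IV Activity (section 9)? yes. So the processing is not a Critical Disclosure.
Under section 13: the processing involves systematic monitoring of a public area? yes; the data relate to criminal convictions? yes; the data do not include special-category information? no — 2 of 3 hold (need ≥2) → satisfied.
Under section 1: the processing is not necessary for the performance of a contract? no; or the processing is carried out by automated means? yes; or the data subjects have given explicit consent? no. So the processing is a Registered Activity.
Under section 11: Critical Disclosure (section 2)? no; or not an Assessable Handling (section 13)? no; or Registered Activity (section 1)? yes. So the processing is an Essential Activity.
Under section 10: the processing is necessary for the performance of a contract? yes; and the processing is carried out by automated means? yes. So the processing is a Class-J Transfer.
Under section 8: the controller has appointed a data-protection officer? no; and the recipient is in a country with an adequacy finding? yes. So the processing is not a Relevant Use.
Under section 5: Class-J Transfer (section 10)? yes; and the recipient is not in a country with an adequacy finding? no; and not a Relevant Use (section 8)? yes. So the processing is not a Protected Disclosure.
Under section 14: the controller is established in the jurisdiction? no; or the data subjects have given explicit consent? no; or a data-protection impact assessment has been completed? yes. So the processing is a Class-M Operation.
Under section 7: the recipient is in a country with an adequacy finding? yes; or the processing is not necessary for the performance of a contract? no. So the processing is an Approved Use.
Under section 6: Class-M Operation (section 14)? yes; and Approved Use (section 7)? yes. So the processing is a Supervised Transfer.
Under section 3: Essential Activity (section 11)? yes; and Protected Disclosure (section 5)? no; and not a Supervised Transfer (section 6)? no. So the processing is not a Class-B Use.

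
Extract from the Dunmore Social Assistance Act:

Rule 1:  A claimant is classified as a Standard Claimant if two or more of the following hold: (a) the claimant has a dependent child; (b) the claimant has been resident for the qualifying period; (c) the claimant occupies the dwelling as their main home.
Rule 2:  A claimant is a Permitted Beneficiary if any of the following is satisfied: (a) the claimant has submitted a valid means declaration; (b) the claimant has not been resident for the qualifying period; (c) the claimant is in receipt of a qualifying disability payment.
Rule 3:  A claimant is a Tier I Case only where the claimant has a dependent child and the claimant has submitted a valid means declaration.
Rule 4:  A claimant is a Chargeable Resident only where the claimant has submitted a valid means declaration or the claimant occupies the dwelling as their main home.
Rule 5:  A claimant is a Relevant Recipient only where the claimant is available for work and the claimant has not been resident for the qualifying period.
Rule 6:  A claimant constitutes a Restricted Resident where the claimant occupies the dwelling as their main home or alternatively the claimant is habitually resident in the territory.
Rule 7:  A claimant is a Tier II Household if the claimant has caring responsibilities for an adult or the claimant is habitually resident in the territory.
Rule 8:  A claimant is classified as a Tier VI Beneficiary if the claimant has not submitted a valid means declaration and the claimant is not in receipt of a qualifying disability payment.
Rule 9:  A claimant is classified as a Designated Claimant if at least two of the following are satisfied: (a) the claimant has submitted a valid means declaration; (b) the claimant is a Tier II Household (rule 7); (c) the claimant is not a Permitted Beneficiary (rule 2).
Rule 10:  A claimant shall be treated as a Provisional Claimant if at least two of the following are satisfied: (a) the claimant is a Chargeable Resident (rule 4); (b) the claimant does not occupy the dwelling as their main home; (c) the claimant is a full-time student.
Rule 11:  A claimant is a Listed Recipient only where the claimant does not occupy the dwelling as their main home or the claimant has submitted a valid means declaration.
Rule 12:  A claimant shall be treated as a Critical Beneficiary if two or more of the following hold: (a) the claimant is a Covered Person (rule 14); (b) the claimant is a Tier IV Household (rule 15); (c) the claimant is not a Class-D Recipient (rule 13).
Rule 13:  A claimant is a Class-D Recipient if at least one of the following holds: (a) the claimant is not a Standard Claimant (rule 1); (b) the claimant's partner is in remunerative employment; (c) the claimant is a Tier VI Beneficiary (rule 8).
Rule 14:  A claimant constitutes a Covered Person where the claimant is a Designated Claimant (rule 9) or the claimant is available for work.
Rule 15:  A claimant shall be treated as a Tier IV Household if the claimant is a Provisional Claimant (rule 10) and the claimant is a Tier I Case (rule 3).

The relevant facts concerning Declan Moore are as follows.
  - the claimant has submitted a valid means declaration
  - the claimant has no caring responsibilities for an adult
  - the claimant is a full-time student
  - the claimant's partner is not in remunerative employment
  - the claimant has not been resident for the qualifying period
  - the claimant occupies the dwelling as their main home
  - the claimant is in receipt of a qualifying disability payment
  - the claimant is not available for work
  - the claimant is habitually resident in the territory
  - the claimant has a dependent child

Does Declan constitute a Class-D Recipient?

Under rule 1: the claimant has a dependent child? yes; the claimant has been resident for the qualifying period? no; the claimant occupies the dwelling as their main home? yes — 2 of 3 hold (need ≥2) → satisfied.
Under rule 8: the claimant has not submitted a valid means declaration? no; and the claimant is not in receipt of a qualifying disability payment? no. So the claimant is not a Tier VI Beneficiary.
Under rule 13: not a Standard Claimant (rule 1)? no; or the claimant's partner is in remunerative employment? no; or Tier VI Beneficiary (rule 8)? no. So the claimant is not a Class-D Recipient.

No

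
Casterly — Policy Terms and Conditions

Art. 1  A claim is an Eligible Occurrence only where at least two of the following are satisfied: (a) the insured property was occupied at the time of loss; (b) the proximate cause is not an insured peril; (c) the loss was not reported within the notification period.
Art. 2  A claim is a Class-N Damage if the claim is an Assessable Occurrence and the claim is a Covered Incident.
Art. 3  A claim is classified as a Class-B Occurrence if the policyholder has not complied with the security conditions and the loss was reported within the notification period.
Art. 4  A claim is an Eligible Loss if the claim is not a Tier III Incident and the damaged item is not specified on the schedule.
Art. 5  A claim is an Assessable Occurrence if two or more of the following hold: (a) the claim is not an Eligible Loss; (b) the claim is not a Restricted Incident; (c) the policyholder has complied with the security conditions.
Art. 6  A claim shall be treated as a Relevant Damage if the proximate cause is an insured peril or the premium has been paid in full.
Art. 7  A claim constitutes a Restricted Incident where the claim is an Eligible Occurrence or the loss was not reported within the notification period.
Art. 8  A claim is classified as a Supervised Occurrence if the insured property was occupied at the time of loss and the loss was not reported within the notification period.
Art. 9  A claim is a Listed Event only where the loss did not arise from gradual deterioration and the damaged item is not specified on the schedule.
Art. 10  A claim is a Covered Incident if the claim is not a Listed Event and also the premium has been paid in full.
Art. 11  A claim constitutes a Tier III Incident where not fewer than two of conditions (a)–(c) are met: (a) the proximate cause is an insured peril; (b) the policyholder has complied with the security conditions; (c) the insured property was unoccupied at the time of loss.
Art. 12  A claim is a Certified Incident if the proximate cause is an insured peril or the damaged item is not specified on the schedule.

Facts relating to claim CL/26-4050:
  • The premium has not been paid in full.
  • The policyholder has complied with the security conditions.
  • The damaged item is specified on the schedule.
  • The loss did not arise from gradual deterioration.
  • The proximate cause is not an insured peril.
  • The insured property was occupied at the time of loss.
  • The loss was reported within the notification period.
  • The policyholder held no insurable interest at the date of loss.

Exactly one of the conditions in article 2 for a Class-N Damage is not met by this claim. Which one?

article 11 — Tier III Incident: the proximate cause is an insured peril? no; the policyholder has complied with the security conditions? yes; the insured property was unoccupied at the time of loss? no — 1 of 3 hold (need ≥2) → not satisfied.
article 4 — Eligible Loss: [not a Tier III Incident (article 11)? yes] AND [the damaged item is not specified on the schedule? no] → not satisfied.
article 1 — Eligible Occurrence: the insured property was occupied at the time of loss? yes; the proximate cause is not an insured peril? yes; the loss was not reported within the notification period? no — 2 of 3 hold (need ≥2) → satisfied.
article 7 — Restricted Incident: [Eligible Occurrence (article 1)? yes] OR [the loss was not reported within the notification period? no] → satisfied.
article 5 — Assessable Occurrence: not an Eligible Loss (article 4)? yes; not a Restricted Incident (article 7)? no; the policyholder has complied with the security conditions? yes — 2 of 3 hold (need ≥2) → satisfied.
article 9 — Listed Event: [the loss did not arise from gradual deterioration? yes] AND [the damaged item is not specified on the schedule? no] → not satisfied.
article 10 — Covered Incident: [not a Listed Event (article 9)? yes] AND [the premium has been paid in full? no] → not satisfied.
article 2 — Class-N Damage: [Assessable Occurrence (article 5)? yes] AND [Covered Incident (article 10)? no] → not satisfied.

Covered Incident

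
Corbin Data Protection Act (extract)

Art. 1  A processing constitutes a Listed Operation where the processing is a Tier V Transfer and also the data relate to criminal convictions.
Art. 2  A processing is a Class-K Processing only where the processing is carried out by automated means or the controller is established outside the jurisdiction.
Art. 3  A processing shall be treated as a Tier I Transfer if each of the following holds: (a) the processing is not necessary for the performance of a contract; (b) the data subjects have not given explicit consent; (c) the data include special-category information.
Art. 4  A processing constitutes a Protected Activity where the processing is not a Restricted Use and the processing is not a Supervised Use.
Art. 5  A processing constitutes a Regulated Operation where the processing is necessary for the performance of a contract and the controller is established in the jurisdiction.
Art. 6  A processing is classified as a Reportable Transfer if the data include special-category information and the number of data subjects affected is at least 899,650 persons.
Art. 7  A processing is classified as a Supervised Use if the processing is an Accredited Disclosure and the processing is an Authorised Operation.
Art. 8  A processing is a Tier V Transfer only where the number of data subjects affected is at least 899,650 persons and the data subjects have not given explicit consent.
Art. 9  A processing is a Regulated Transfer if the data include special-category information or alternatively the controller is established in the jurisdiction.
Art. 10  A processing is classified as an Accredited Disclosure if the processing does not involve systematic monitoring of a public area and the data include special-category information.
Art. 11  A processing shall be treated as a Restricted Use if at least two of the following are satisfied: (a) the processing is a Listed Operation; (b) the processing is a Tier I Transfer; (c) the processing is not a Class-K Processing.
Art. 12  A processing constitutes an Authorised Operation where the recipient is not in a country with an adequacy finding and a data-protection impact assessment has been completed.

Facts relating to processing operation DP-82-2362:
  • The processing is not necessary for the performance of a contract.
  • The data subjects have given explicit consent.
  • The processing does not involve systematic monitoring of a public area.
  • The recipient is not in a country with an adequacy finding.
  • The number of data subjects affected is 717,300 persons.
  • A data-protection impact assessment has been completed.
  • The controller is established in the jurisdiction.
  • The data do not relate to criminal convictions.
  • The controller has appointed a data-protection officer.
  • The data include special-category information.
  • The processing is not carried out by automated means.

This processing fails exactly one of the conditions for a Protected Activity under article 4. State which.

article 8 — Tier V Transfer: [number of data subjects affected: 717,300 persons ≥ 899,650 persons? no] AND [the data subjects have not given explicit consent? no] → not satisfied.
article 1 — Listed Operation: [Tier V Transfer (article 8)? no] AND [the data relate to criminal convictions? no] → not satisfied.
article 3 — Tier I Transfer: [the processing is not necessary for the performance of a contract? yes] AND [the data subjects have not given explicit consent? no] AND [the data include special-category information? yes] → not satisfied.
article 2 — Class-K Processing: [the processing is carried out by automated means? no] OR [the controller is established outside the jurisdiction? no] → not satisfied.
article 11 — Restricted Use: Listed Operation (article 1)? no; Tier I Transfer (article 3)? no; not a Class-K Processing (article 2)? yes — 1 of 3 hold (need ≥2) → not satisfied.
article 10 — Accredited Disclosure: [the processing does not involve systematic monitoring of a public area? yes] AND [the data include special-category information? yes] → satisfied.
article 12 — Authorised Operation: [the recipient is not in a country with an adequacy finding? yes] AND [a data-protection impact assessment has been completed? yes] → satisfied.
article 7 — Supervised Use: [Accredited Disclosure (article 10)? yes] AND [Authorised Operation (article 12)? yes] → satisfied.
article 4 — Protected Activity: [not a Restricted Use (article 11)? yes] AND [not a Supervised Use (article 7)? no] → not satisfied.

Supervised Use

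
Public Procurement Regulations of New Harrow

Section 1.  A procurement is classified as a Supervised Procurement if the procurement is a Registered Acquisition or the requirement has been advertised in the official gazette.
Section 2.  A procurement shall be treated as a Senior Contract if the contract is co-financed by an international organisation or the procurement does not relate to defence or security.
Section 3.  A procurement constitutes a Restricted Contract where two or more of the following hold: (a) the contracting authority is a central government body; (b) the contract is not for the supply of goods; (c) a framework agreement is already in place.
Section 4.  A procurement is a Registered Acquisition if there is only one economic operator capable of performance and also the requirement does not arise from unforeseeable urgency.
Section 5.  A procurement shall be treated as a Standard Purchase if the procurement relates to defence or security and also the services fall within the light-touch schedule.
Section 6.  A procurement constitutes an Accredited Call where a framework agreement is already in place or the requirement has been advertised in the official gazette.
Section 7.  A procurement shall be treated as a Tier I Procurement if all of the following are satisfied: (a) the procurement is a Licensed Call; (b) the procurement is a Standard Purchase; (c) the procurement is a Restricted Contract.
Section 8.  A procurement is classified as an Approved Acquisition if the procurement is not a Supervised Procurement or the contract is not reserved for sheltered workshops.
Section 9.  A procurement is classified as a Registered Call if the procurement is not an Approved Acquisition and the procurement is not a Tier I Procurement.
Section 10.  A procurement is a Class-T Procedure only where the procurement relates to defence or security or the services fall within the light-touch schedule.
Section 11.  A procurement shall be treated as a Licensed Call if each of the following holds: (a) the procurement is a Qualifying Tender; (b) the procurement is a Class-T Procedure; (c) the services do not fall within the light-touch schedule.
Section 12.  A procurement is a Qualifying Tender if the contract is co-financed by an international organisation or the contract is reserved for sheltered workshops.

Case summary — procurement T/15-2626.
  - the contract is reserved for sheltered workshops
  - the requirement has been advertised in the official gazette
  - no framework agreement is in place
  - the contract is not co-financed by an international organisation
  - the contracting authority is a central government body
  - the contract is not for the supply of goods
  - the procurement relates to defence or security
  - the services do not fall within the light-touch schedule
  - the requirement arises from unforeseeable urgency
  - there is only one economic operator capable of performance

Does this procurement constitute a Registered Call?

section 4 — Registered Acquisition: [there is only one economic operator capable of performance? yes] AND [the requirement does not arise from unforeseeable urgency? no] → not satisfied.
section 1 — Supervised Procurement: [Registered Acquisition (section 4)? no] OR [the requirement has been advertised in the official gazette? yes] → satisfied.
section 8 — Approved Acquisition: [not a Supervised Procurement (section 1)? no] OR [the contract is not reserved for sheltered workshops? no] → not satisfied.
section 12 — Qualifying Tender: [the contract is co-financed by an international organisation? no] OR [the contract is reserved for sheltered workshops? yes] → satisfied.
section 10 — Class-T Procedure: [the procurement relates to defence or security? yes] OR [the services fall within the light-touch schedule? no] → satisfied.
section 11 — Licensed Call: [Qualifying Tender (section 12)? yes] AND [Class-T Procedure (section 10)? yes] AND [the services do not fall within the light-touch schedule? yes] → satisfied.
section 5 — Standard Purchase: [the procurement relates to defence or security? yes] AND [the services fall within the light-touch schedule? no] → not satisfied.
section 3 — Restricted Contract: the contracting authority is a central government body? yes; the contract is not for the supply of goods? yes; a framework agreement is already in place? no — 2 of 3 hold (need ≥2) → satisfied.
section 7 — Tier I Procurement: [Licensed Call (section 11)? yes] AND [Standard Purchase (section 5)? no] AND [Restricted Contract (section 3)? yes] → not satisfied.
section 9 — Registered Call: [not an Approved Acquisition (section 8)? yes] AND [not a Tier I Procurement (section 7)? yes] → satisfied.

Yes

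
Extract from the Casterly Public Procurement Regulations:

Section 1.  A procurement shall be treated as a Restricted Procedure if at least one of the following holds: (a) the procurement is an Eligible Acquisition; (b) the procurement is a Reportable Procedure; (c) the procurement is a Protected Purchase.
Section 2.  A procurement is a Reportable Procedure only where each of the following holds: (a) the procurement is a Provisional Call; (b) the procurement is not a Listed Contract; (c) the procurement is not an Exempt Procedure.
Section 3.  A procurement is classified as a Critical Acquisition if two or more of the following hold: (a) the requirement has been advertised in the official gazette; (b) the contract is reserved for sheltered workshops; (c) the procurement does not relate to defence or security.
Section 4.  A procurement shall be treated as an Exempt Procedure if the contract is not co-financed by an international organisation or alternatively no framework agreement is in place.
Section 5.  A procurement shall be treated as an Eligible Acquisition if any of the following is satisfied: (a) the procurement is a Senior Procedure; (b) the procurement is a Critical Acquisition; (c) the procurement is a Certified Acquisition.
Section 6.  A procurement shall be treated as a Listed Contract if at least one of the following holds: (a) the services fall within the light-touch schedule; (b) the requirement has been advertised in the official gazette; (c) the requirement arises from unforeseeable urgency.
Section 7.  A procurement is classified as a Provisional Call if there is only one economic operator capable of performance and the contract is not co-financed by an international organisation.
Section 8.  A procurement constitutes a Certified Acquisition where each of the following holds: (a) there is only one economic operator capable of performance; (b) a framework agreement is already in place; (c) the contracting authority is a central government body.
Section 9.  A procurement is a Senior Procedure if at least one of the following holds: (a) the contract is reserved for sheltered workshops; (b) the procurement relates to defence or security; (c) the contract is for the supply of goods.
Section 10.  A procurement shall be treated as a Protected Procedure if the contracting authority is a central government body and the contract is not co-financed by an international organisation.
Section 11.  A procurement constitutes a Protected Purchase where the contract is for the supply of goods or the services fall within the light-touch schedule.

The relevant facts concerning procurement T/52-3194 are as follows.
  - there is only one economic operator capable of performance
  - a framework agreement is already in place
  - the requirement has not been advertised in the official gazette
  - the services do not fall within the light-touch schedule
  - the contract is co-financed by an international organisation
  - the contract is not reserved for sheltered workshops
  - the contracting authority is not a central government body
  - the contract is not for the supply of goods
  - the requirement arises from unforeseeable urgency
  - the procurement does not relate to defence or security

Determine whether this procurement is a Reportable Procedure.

No

section 7 — Provisional Call: [there is only one economic operator capable of performance? yes] AND [the contract is not co-financed by an international organisation? no] → not satisfied.
section 6 — Listed Contract: [the services fall within the light-touch schedule? no] OR [the requirement has been advertised in the official gazette? no] OR [the requirement arises from unforeseeable urgency? yes] → satisfied.
section 4 — Exempt Procedure: [the contract is not co-financed by an international organisation? no] OR [no framework agreement is in place? no] → not satisfied.
section 2 — Reportable Procedure: [Provisional Call (section 7)? no] AND [not a Listed Contract (section 6)? no] AND [not an Exempt Procedure (section 4)? yes] → not satisfied.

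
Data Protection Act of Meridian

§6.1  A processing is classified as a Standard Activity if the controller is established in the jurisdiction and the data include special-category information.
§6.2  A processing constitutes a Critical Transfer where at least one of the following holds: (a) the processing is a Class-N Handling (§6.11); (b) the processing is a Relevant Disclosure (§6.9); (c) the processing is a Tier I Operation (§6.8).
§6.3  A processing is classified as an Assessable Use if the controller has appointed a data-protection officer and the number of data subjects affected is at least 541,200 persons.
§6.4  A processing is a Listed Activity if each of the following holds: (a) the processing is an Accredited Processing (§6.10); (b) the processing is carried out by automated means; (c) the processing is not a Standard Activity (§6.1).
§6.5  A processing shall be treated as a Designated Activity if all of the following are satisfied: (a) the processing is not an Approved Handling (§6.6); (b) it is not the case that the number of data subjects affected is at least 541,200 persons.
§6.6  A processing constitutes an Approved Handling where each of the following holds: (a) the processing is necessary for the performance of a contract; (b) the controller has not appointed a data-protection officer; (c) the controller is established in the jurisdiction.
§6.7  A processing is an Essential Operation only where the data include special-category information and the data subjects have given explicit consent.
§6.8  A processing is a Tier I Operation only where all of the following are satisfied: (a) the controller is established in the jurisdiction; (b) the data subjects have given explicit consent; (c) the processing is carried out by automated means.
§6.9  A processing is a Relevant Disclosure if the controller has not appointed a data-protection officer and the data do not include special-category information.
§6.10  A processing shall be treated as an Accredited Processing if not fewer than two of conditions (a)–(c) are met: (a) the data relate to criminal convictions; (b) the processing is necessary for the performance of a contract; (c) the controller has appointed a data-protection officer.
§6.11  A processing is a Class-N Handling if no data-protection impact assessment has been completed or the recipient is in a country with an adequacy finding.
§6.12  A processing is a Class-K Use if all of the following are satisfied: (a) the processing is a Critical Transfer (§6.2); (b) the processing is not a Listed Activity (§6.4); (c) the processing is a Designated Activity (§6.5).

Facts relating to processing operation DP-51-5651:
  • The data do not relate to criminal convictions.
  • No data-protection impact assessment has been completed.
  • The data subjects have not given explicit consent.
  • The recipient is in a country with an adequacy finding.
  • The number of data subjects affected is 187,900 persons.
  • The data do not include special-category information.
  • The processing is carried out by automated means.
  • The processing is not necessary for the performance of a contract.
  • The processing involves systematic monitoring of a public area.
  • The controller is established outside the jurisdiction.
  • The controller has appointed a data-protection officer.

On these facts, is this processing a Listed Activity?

No

Under §6.10: the data relate to criminal convictions? no; the processing is necessary for the performance of a contract? no; the controller has appointed a data-protection officer? yes — 1 of 3 hold (need ≥2) → not satisfied.
Under §6.1: the controller is established in the jurisdiction? no; and the data include special-category information? no. So the processing is not a Standard Activity.
Under §6.4: Accredited Processing (§6.10)? no; and the processing is carried out by automated means? yes; and not a Standard Activity (§6.1)? yes. So the processing is not a Listed Activity.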